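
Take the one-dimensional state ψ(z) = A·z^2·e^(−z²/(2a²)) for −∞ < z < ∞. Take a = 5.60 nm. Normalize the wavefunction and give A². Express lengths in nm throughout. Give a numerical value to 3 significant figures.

A^2 ≈ 0.000137 nm^(-5)

Require ∫ |ψ|² dz = 1 over the whole domain.
Carrying out the integral gives A² · 3·√(π)·a^5/4.
So A² = (3·√(π)·a^5/4)^(−1).
Plugging in a = 5.60 yields A = 0.01169.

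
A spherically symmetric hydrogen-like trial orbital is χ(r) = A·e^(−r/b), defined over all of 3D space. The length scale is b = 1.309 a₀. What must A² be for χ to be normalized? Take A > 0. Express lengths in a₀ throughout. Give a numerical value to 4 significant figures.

A^2 ≈ 0.1419 a₀^(-3)

Normalization requires ∫|χ|² 4πr² dr = 1, integrated from 0 to ∞.
In 3D with spherical symmetry the volume element is 4πr² dr.
∫|χ|² 4πr² dr = A²·(π·b^3).
Hence A² = 1/[π·b^3].
Plugging in b = 1.309 yields A = 0.37672.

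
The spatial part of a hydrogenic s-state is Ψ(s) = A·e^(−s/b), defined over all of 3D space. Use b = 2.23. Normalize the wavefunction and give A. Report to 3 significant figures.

A ≈ 0.169

Normalization requires ∫|Ψ|² 4πs² ds = 1, integrated from 0 to ∞.
The angular integral contributes 4π, leaving ∫₀^∞ s²|Ψ|² ds.
With Ψ = A·e^(−s/b), the integral evaluates to A²·[π·b^3].
Substituting b = 2.23 gives A² = 0.02870, so A = 0.1694.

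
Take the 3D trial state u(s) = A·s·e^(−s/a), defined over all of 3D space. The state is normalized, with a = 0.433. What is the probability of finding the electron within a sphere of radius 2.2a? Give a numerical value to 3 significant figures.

P ≈ 0.449

P = ∫ |u|² 4πs² ds over s ≤ 2.2a.
A² is fixed by ∫₀^∞ 4πs²|u|² ds = 1, i.e. A² = (3·π·a^5)^(−1).
Substituting t = s/a, A², 4π and the length scale all cancel in the ratio: P = ∫_{0}^{2.2} t^4·e^(-2·t) dt / ∫_{0}^{∞} t^4·e^(-2·t) dt.
With ∫ t^4·e^(-2·t) dt = -(t^4/2 + t^3 + 3·t^2/2 + 3·t/2 + 3/4)·e^(-2·t) + C, the region integral is ≈ 0.33661 and the full one is 3/4.
Taking the ratio yields P = 0.4488.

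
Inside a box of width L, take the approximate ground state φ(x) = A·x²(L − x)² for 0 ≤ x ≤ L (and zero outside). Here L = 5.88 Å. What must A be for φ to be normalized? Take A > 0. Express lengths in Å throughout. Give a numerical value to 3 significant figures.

A ≈ 0.00866 Å^(-9/2)

Normalization requires ∫|φ|² dx = 1, integrated from 0 to L.
Expanding the polynomial and integrating term by term, the integral (without the A² prefactor) comes out to L^9/630.
Substituting L = 5.88 gives A² = 0.00007498, so A = 0.008659.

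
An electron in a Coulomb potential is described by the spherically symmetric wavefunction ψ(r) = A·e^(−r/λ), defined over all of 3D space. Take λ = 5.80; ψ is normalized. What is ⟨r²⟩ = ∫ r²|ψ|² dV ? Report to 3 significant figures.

⟨r^2⟩ ≈ 101

⟨r²⟩ = ∫ r^2 |ψ|² 4πr² dr over the full domain.
With ∫₀^∞ r^4 e^(−αr) dr = 4!/α^5, the ratio of the moment integral to the normalization integral gives ⟨r²⟩ = 3·λ^2.
With λ = 5.80, ⟨r^2⟩ = 100.9.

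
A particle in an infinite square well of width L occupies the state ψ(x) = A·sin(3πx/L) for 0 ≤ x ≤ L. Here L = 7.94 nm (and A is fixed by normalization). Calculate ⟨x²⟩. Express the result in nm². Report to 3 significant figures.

⟨x^2⟩ ≈ 20.7 nm^2

The expectation value is the |ψ|²-weighted average of x^2: ∫ x^2|ψ|² dx.
The ratio of the moment integral to the normalization integral gives ⟨x²⟩ = -L^2/(18·π^2) + L^2/3.
With L = 7.94, ⟨x^2⟩ = 20.66.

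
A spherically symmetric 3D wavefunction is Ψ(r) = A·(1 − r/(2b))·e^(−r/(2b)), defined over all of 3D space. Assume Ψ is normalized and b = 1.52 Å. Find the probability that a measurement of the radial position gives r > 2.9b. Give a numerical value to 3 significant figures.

P = ∫ |Ψ|² 4πr² dr over r > 2.9b.
The full normalization integral is A²·[8·π·b^3] = 1, fixing A².
Let u = r/b; then A², 4π and the length scale all cancel, so P = ∫_{2.9}^{∞} u^2·(1 - u/2)^2·e^(-u) du ÷ ∫_{0}^{∞} u^2·(1 - u/2)^2·e^(-u) du.
With ∫ u^2·(1 - u/2)^2·e^(-u) du = -(u^4/4 + u^2 + 2·u + 2)·e^(-u) + C, the region integral is ≈ 1.8648 and the full one is 2.
The region integral divided by the full integral gives P = 0.9324.

P ≈ 0.932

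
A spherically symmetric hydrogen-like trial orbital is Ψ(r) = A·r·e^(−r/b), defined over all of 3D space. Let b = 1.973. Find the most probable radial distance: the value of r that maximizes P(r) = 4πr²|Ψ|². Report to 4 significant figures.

Differentiate P(r) = 4πr²|Ψ|² with respect to r and set to zero.
This gives r = 2·b.
With b = 1.973, the most probable radial distance is 3.9460.

r ≈ 3.946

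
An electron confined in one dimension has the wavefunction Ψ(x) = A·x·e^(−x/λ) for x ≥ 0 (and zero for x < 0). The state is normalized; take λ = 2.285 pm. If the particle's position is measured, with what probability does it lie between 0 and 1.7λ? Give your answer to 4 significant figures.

P ≈ 0.6603

|Ψ|² is the probability density, so P = ∫_{0}^{1.7λ} |Ψ|² dx.
Since A² = 1/(λ^3/4), this is the region integral divided by the full normalization integral.
In terms of u = x/λ (A² and the length scale cancel between numerator and denominator), P = [∫_{0}^{1.7} u^2·e^(-2·u) du] / [∫_{0}^{∞} u^2·e^(-2·u) du].
Using ∫ u^2·e^(-2·u) du = -(2·u^2 + 2·u + 1)·e^(-2·u)/4, the numerator is 1/4 - 509·e^(-17/5)/200 and the denominator is 1/4.
Evaluating gives P = 0.66026.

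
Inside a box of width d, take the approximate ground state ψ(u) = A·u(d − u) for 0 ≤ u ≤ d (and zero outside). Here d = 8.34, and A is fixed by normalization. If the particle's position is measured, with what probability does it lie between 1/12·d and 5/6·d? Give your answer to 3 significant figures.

P ≈ 0.959

|ψ|² is the probability density, so P = ∫_{1/12·d}^{5/6·d} |ψ|² du.
Since A² = 1/(d^5/30), this is the region integral divided by the full normalization integral.
Let t = u/d; then A² and the length scale cancel, so P = ∫_{1/12}^{5/6} t^2·(1 - t)^2 dt ÷ ∫_{0}^{1} t^2·(1 - t)^2 dt.
An antiderivative of t^2·(1 - t)^2 is t^3·(6·t^2 - 15·t + 10)/30; evaluating from 1/12 to 5/6 gives ≈ 0.031981, while the full integral is 1/30.
The result is P = 4421/4608.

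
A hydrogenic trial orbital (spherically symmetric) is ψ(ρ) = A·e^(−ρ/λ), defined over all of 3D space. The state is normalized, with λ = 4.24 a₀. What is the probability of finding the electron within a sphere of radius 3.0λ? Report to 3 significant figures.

P = ∫ |ψ|² 4πρ² dρ over ρ ≤ 3.0λ.
A² is fixed by ∫₀^∞ 4πρ²|ψ|² dρ = 1, i.e. A² = (π·λ^3)^(−1).
Let u = ρ/λ; then A², 4π and the length scale all cancel, so P = ∫_{0}^{3.0} u^2·e^(-2·u) du ÷ ∫_{0}^{∞} u^2·e^(-2·u) du.
Using ∫ u^2·e^(-2·u) du = -(2·u^2 + 2·u + 1)·e^(-2·u)/4, the numerator is 1/4 - 25·e^(-6)/4 and the denominator is 1/4.
Taking the ratio yields P = 0.9380.

P ≈ 0.938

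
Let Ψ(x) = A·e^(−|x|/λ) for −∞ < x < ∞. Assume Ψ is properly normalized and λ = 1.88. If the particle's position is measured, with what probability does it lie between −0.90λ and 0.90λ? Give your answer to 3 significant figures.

The probability is P = ∫ |Ψ|² dx over [−0.90λ, 0.90λ].
Since A² = 1/(λ), this is the region integral divided by the full normalization integral.
Both integrals are even about x = 0, so only the x ≥ 0 halves are needed (the factors of 2 cancel). In terms of u = x/λ (A² and the length scale cancel between numerator and denominator), P = [∫_{0}^{0.90} e^(-2·u) du] / [∫_{0}^{∞} e^(-2·u) du].
Using ∫ e^(-2·u) du = -e^(-2·u)/2, the numerator is 1/2 - e^(-9/5)/2 and the denominator is 1/2.
Evaluating gives P = 0.8347.

P ≈ 0.835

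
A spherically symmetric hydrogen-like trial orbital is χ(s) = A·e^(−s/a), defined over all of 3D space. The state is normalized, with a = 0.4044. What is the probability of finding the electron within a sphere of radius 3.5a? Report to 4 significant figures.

P ≈ 0.9704

P = ∫ |χ|² 4πs² ds over s ≤ 3.5a.
A² is fixed by ∫₀^∞ 4πs²|χ|² ds = 1, i.e. A² = (π·a^3)^(−1).
Substituting u = s/a, A², 4π and the length scale all cancel in the ratio: P = ∫_{0}^{3.5} u^2·e^(-2·u) du / ∫_{0}^{∞} u^2·e^(-2·u) du.
With ∫ u^2·e^(-2·u) du = -(2·u^2 + 2·u + 1)·e^(-2·u)/4 + C, the region integral is 1/4 - 65·e^(-7)/8 and the full one is 1/4.
Taking the ratio yields P = 0.97036.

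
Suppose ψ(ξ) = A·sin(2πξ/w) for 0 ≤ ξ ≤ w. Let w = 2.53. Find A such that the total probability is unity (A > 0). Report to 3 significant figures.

A ≈ 0.889

Require ∫ |ψ|² dξ = 1 over the whole domain.
With ∫₀^w sin²(nπξ/w) dξ = w/2, with ψ = A·sin(2πξ/w), the integral evaluates to A²·[w/2].
Setting this equal to 1 gives A² = 1/(w/2).
With w = 2.53: A² = 0.7905 and A = 0.8891.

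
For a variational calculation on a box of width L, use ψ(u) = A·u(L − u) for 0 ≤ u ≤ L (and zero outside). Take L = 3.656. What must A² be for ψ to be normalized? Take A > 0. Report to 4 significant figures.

A^2 ≈ 0.04593

Normalization requires ∫|ψ|² du = 1, integrated from 0 to L.
Expanding the polynomial and integrating term by term, ∫|ψ|² du = A²·(L^5/30).
Setting this equal to 1 gives A² = 1/(L^5/30).
Substituting L = 3.656 gives A² = 0.045929, so A = 0.21431.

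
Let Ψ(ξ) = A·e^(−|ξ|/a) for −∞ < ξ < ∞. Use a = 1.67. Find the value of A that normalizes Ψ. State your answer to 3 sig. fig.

Require ∫ |Ψ|² dξ = 1 over the whole domain.
Carrying out the integral gives A² · a.
With a = 1.67: A² = 0.5988 and A = 0.7738.

A ≈ 0.774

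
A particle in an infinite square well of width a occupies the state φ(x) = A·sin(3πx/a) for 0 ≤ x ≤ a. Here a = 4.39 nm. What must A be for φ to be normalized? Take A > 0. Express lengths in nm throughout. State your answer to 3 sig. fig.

A ≈ 0.675 nm^(-1/2)

The normalization condition is ∫|φ|² dx = 1 from 0 to a.
Using sin²θ = (1 − cos 2θ)/2, the integral (without the A² prefactor) comes out to a/2.
So A² = (a/2)^(−1).
With a = 4.39: A² = 0.4556 and A = 0.6750.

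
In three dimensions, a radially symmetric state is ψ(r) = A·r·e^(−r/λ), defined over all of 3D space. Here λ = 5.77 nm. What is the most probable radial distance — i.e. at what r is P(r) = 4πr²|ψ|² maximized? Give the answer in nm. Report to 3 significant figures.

r ≈ 11.5 nm

Set d/dr [P(r) = 4πr²|ψ|²] = 0 and solve for r > 0.
This gives r = 2·λ.
With λ = 5.77, the most probable radial distance is 11.54 nm.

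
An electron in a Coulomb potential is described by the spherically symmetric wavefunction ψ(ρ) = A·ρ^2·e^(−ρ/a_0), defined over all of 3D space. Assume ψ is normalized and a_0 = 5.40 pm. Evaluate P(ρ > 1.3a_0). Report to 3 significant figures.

P ≈ 0.983

Integrate the radial probability density 4πρ²|ψ|² over ρ > 1.3a_0.
Normalization gives A² = 1/(45·π·a_0^7/2).
In terms of u = ρ/a_0 (A², 4π and the length scale all cancel between numerator and denominator), P = [∫_{1.3}^{∞} u^6·e^(-2·u) du] / [∫_{0}^{∞} u^6·e^(-2·u) du].
Using ∫ u^6·e^(-2·u) du = -(4·u^6 + 12·u^5 + 30·u^4 + 60·u^3 + 90·u^2 + 90·u + 45)·e^(-2·u)/8, the numerator is ≈ 5.5284 and the denominator is 45/8.
Taking the ratio yields P = 0.9828.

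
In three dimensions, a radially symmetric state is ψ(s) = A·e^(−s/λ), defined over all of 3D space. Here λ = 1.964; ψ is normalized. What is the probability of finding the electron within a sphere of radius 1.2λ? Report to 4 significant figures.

P ≈ 0.4303

Integrate the radial probability density 4πs²|ψ|² over s ≤ 1.2λ.
A² is fixed by ∫₀^∞ 4πs²|ψ|² ds = 1, i.e. A² = (π·λ^3)^(−1).
Let u = s/λ; then A², 4π and the length scale all cancel, so P = ∫_{0}^{1.2} u^2·e^(-2·u) du ÷ ∫_{0}^{∞} u^2·e^(-2·u) du.
Using ∫ u^2·e^(-2·u) du = -(2·u^2 + 2·u + 1)·e^(-2·u)/4, the numerator is 1/4 - 157·e^(-12/5)/100 and the denominator is 1/4.
The region integral divided by the full integral gives P = 0.43029.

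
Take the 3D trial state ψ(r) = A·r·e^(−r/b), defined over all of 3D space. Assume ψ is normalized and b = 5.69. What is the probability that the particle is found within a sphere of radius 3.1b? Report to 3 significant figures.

P ≈ 0.741

Integrate the radial probability density 4πr²|ψ|² over r ≤ 3.1b.
Normalization gives A² = 1/(3·π·b^5).
Let u = r/b; then A², 4π and the length scale all cancel, so P = ∫_{0}^{3.1} u^4·e^(-2·u) du ÷ ∫_{0}^{∞} u^4·e^(-2·u) du.
An antiderivative of u^4·e^(-2·u) is -(u^4/2 + u^3 + 3·u^2/2 + 3·u/2 + 3/4)·e^(-2·u); evaluating from 0 to 3.1 gives ≈ 0.55562, while the full integral is 3/4.
This evaluates to P = 0.7408.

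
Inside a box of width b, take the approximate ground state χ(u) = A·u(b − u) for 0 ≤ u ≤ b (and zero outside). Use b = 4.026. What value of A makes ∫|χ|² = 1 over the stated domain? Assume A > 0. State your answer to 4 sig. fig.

Normalization requires ∫|χ|² du = 1, integrated from 0 to b.
Carrying out the integral gives A² · b^5/30.
With b = 4.026: A² = 0.028363 and A = 0.16841.

A ≈ 0.1684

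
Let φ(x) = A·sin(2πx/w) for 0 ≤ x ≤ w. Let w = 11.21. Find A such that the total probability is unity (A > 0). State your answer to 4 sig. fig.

A ≈ 0.4224

The normalization condition is ∫|φ|² dx = 1 from 0 to w.
Carrying out the integral gives A² · w/2.
Plugging in w = 11.21 yields A = 0.42239.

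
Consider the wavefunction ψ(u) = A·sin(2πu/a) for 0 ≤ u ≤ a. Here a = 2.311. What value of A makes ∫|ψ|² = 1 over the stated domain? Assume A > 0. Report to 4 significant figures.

We need A² ∫|f|² du = 1, taking the integral from 0 to a.
With ψ = A·sin(2πu/a), the integral evaluates to A²·[a/2].
Plugging in a = 2.311 yields A = 0.93028.

A ≈ 0.9303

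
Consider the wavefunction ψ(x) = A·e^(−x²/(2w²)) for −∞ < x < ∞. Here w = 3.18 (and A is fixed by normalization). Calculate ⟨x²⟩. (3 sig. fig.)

By definition ⟨x²⟩ = ∫ x^2 |ψ(x)|² dx.
Since the A² factors cancel between numerator and denominator, ⟨x²⟩ = w^2/2.
With w = 3.18, ⟨x^2⟩ = 5.056.

⟨x^2⟩ ≈ 5.06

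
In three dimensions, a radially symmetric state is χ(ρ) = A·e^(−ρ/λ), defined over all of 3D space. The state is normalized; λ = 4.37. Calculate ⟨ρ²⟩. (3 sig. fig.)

The expectation value is the |χ|²-weighted average of ρ^2: ∫ ρ^2|χ|² 4πρ² dρ.
The ratio of the moment integral to the normalization integral gives ⟨ρ²⟩ = 3·λ^2.
Putting λ = 4.37 gives 57.29.

⟨ρ^2⟩ ≈ 57.3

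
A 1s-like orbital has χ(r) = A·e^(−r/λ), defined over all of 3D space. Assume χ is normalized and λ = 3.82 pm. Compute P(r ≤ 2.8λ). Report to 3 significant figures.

P ≈ 0.918

With dV = 4πr²dr, the probability is ∫|χ|² dV over r ≤ 2.8λ.
The full normalization integral is A²·[π·λ^3] = 1, fixing A².
In terms of u = r/λ (A², 4π and the length scale all cancel between numerator and denominator), P = [∫_{0}^{2.8} u^2·e^(-2·u) du] / [∫_{0}^{∞} u^2·e^(-2·u) du].
An antiderivative of u^2·e^(-2·u) is -(2·u^2 + 2·u + 1)·e^(-2·u)/4; evaluating from 0 to 2.8 gives 1/4 - 557·e^(-28/5)/100, while the full integral is 1/4.
Taking the ratio yields P = 0.9176.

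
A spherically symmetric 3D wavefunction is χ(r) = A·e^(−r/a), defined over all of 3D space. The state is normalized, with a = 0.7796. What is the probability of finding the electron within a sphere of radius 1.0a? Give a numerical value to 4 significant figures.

Integrate the radial probability density 4πr²|χ|² over r ≤ 1.0a.
A² is fixed by ∫₀^∞ 4πr²|χ|² dr = 1, i.e. A² = (π·a^3)^(−1).
Substituting u = r/a, A², 4π and the length scale all cancel in the ratio: P = ∫_{0}^{1.0} u^2·e^(-2·u) du / ∫_{0}^{∞} u^2·e^(-2·u) du.
With ∫ u^2·e^(-2·u) du = -(2·u^2 + 2·u + 1)·e^(-2·u)/4 + C, the region integral is 1/4 - 5·e^(-2)/4 and the full one is 1/4.
This evaluates to P = 0.32332.

P ≈ 0.3233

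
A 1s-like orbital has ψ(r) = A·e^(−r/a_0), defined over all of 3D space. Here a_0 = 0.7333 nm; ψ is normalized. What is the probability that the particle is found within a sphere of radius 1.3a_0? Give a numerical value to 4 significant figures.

With dV = 4πr²dr, the probability is ∫|ψ|² dV over r ≤ 1.3a_0.
A² is fixed by ∫₀^∞ 4πr²|ψ|² dr = 1, i.e. A² = (π·a_0^3)^(−1).
In terms of u = r/a_0 (A², 4π and the length scale all cancel between numerator and denominator), P = [∫_{0}^{1.3} u^2·e^(-2·u) du] / [∫_{0}^{∞} u^2·e^(-2·u) du].
With ∫ u^2·e^(-2·u) du = -(2·u^2 + 2·u + 1)·e^(-2·u)/4 + C, the region integral is 1/4 - 349·e^(-13/5)/200 and the full one is 1/4.
The region integral divided by the full integral gives P = 0.48157.

P ≈ 0.4816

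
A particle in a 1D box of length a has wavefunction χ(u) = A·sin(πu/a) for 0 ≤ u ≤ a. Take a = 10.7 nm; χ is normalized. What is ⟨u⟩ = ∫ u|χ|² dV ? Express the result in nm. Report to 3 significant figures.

⟨u⟩ ≈ 5.35 nm

⟨u⟩ = ∫ u |χ|² du over the full domain.
Using sin²θ = (1 − cos 2θ)/2, since the A² factors cancel between numerator and denominator, ⟨u⟩ = a/2.
Putting a = 10.7 gives 5.350.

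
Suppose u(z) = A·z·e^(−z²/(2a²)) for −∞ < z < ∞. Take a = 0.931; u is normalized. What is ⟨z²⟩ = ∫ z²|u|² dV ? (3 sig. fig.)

⟨z^2⟩ ≈ 1.30

⟨z²⟩ = ∫ z^2 |u|² dz over the full domain.
Since the A² factors cancel between numerator and denominator, ⟨z²⟩ = 3·a^2/2.
Putting a = 0.931 gives 1.300.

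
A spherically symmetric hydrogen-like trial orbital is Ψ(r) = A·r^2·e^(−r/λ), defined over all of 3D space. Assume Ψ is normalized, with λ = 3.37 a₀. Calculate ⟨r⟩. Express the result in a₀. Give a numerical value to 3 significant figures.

By definition ⟨r⟩ = ∫ r |Ψ(r)|² 4πr² dr.
Since the A² factors cancel between numerator and denominator, ⟨r⟩ = 7·λ/2.
With λ = 3.37, ⟨r⟩ = 11.80.

⟨r⟩ ≈ 11.8 a₀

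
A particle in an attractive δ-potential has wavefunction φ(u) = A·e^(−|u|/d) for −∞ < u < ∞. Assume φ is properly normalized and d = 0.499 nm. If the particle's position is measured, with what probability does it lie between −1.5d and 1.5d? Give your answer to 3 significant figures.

P ≈ 0.950

The probability is P = ∫ |φ|² du over [−1.5d, 1.5d].
With A² fixed by ∫|φ|² = 1, i.e. A² = (d)^(−1), substitute and integrate.
By symmetry take twice the u ≥ 0 contribution in numerator and denominator; the 2's cancel. Let t = u/d; then A² and the length scale cancel, so P = ∫_{0}^{1.5} e^(-2·t) dt ÷ ∫_{0}^{∞} e^(-2·t) dt.
An antiderivative of e^(-2·t) is -e^(-2·t)/2; evaluating from 0 to 1.5 gives 1/2 - e^(-3)/2, while the full integral is 1/2.
This works out to P = 0.9502.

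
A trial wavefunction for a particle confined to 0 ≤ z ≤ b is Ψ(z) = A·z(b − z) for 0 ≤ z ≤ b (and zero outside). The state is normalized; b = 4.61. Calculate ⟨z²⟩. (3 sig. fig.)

The expectation value is the |Ψ|²-weighted average of z^2: ∫ z^2|Ψ|² dz.
Expanding the polynomial and integrating term by term, evaluating both integrals, ⟨z²⟩ = 2·b^2/7.
With b = 4.61, ⟨z^2⟩ = 6.072.

⟨z^2⟩ ≈ 6.07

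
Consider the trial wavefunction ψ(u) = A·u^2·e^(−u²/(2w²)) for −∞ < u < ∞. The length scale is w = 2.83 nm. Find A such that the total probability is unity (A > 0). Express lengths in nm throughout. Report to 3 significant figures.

A ≈ 0.0644 nm^(-5/2)

Normalization requires ∫|ψ|² du = 1, integrated from −∞ to ∞.
The integral (without the A² prefactor) comes out to 3·√(π)·w^5/4.
So A² = (3·√(π)·w^5/4)^(−1).
With w = 2.83: A² = 0.004144 and A = 0.06437.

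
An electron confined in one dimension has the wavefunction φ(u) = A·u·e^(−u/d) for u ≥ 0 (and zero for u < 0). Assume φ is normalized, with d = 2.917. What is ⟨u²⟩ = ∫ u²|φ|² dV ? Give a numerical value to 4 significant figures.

⟨u²⟩ = ∫ u^2 |φ|² du over the full domain.
Using ∫₀^∞ uⁿ e^(−αu) du = n!/αⁿ⁺¹, evaluating both integrals, ⟨u²⟩ = 3·d^2.
Putting d = 2.917 gives 25.527.

⟨u^2⟩ ≈ 25.53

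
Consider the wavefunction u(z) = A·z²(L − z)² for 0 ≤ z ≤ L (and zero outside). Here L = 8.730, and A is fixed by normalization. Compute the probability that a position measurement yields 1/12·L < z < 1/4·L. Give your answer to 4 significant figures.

|u|² is the probability density, so P = ∫_{1/12·L}^{1/4·L} |u|² dz.
Since A² = 1/(L^9/630), this is the region integral divided by the full normalization integral.
In terms of t = z/L (A² and the length scale cancel between numerator and denominator), P = [∫_{1/12}^{1/4} t^4·(1 - t)^4 dt] / [∫_{0}^{1} t^4·(1 - t)^4 dt].
Using ∫ t^4·(1 - t)^4 dt = t^5·(70·t^4 - 315·t^3 + 540·t^2 - 420·t + 126)/630, the numerator is ≈ 0.0000770591 and the denominator is 1/630.
This works out to P = 0.048547.

P ≈ 0.04855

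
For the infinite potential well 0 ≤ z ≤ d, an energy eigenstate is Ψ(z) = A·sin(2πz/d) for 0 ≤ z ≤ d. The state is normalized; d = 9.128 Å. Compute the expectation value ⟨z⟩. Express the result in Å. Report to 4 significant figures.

⟨z⟩ ≈ 4.564 Å

By definition ⟨z⟩ = ∫ z |Ψ(z)|² dz.
With ∫₀^d sin²(nπz/d) dz = d/2, the ratio of the moment integral to the normalization integral gives ⟨z⟩ = d/2.
Putting d = 9.128 gives 4.5640.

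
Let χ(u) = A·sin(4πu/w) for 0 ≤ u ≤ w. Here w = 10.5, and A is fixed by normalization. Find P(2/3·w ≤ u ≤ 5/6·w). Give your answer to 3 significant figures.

The probability is P = ∫ |χ|² du over [2/3·w, 5/6·w].
The normalization integral ∫|χ|²du over the whole domain equals w/2·A², and A² cancels in the ratio.
Let t = u/w; then A² and the length scale cancel, so P = ∫_{2/3}^{5/6} sin(4·π·t)^2 dt ÷ ∫_{0}^{1} sin(4·π·t)^2 dt.
Using ∫ sin(4·π·t)^2 dt = t/2 - sin(4·π·t)·cos(4·π·t)/(8·π), the numerator is -√(3)/(16·π) + 1/12 and the denominator is 1/2.
The result is P = (-√(3)/8 + π/6)/π.

P ≈ 0.0978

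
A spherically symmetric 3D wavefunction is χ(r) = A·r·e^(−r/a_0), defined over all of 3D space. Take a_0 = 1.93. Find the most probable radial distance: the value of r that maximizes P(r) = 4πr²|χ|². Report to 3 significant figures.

The maximum of P(r) = 4πr²|χ|² occurs where its derivative vanishes.
This gives r = 2·a_0.
With a_0 = 1.93, the most probable radial distance is 3.860.

r ≈ 3.86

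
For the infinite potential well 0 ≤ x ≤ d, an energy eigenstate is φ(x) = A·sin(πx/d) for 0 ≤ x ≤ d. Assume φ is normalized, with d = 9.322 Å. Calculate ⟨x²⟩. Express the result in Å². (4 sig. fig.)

⟨x^2⟩ ≈ 24.56 Å^2

By definition ⟨x²⟩ = ∫ x^2 |φ(x)|² dx.
Using sin²θ = (1 − cos 2θ)/2, evaluating both integrals, ⟨x²⟩ = -d^2/(2·π^2) + d^2/3.
With d = 9.322, ⟨x^2⟩ = 24.564.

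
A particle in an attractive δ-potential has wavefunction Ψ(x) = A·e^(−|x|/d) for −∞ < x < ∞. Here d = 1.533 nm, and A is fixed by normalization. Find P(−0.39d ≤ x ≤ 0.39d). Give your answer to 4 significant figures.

P = ∫_{−0.39d}^{0.39d} |Ψ(x)|² dx.
The normalization integral ∫|Ψ|²dx over the whole domain equals d·A², and A² cancels in the ratio.
Both integrals are even about x = 0, so only the x ≥ 0 halves are needed (the factors of 2 cancel). Substituting u = x/d, A² and the length scale cancel in the ratio: P = ∫_{0}^{0.39} e^(-2·u) du / ∫_{0}^{∞} e^(-2·u) du.
Using ∫ e^(-2·u) du = -e^(-2·u)/2, the numerator is 1/2 - e^(-39/50)/2 and the denominator is 1/2.
Evaluating gives P = 0.54159.

P ≈ 0.5416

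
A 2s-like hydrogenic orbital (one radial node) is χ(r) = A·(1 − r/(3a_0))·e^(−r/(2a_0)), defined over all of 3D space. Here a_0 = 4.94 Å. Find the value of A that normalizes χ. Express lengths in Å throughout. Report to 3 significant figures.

Require ∫ |χ|² 4πr² dr = 1 over the whole domain.
The integral (without the A² prefactor) comes out to 8·π·a_0^3/3.
Setting this equal to 1 gives A² = 1/(8·π·a_0^3/3).
Substituting a_0 = 4.94 gives A² = 0.0009901, so A = 0.03147.

A ≈ 0.0315 Å^(-3/2)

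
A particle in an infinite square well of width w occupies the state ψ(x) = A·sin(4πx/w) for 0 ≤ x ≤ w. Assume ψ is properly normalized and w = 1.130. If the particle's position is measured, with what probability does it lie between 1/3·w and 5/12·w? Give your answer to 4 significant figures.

P ≈ 0.1522

The probability is P = ∫ |ψ|² dx over [1/3·w, 5/12·w].
Since A² = 1/(w/2), this is the region integral divided by the full normalization integral.
Let u = x/w; then A² and the length scale cancel, so P = ∫_{1/3}^{5/12} sin(4·π·u)^2 du ÷ ∫_{0}^{1} sin(4·π·u)^2 du.
An antiderivative of sin(4·π·u)^2 is u/2 - sin(4·π·u)·cos(4·π·u)/(8·π); evaluating from 1/3 to 5/12 gives √(3)/(16·π) + 1/24, while the full integral is 1/2.
Evaluating gives P = (√(3)/8 + π/12)/π.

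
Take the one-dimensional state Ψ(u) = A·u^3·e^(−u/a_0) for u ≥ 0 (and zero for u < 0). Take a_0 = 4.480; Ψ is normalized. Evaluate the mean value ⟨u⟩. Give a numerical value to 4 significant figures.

The expectation value is the |Ψ|²-weighted average of u: ∫ u|Ψ|² du.
With ∫₀^∞ u^7 e^(−αu) du = 7!/α^8, since the A² factors cancel between numerator and denominator, ⟨u⟩ = 7·a_0/2.
Putting a_0 = 4.480 gives 15.680.

⟨u⟩ ≈ 15.68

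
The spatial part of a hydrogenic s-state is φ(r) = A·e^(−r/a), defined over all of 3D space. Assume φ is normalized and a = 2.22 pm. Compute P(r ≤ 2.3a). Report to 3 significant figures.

Integrate the radial probability density 4πr²|φ|² over r ≤ 2.3a.
Normalization gives A² = 1/(π·a^3).
Let u = r/a; then A², 4π and the length scale all cancel, so P = ∫_{0}^{2.3} u^2·e^(-2·u) du ÷ ∫_{0}^{∞} u^2·e^(-2·u) du.
Using ∫ u^2·e^(-2·u) du = -(2·u^2 + 2·u + 1)·e^(-2·u)/4, the numerator is 1/4 - 809·e^(-23/5)/200 and the denominator is 1/4.
The region integral divided by the full integral gives P = 0.8374.

P ≈ 0.837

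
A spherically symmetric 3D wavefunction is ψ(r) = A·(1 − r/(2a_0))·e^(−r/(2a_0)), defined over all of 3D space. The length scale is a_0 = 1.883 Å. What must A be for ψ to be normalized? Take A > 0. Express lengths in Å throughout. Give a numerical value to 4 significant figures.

Require ∫ |ψ|² 4πr² dr = 1 over the whole domain.
(Spherical symmetry: dV = 4πr² dr.)
Using ∫₀^∞ rⁿ e^(−αr) dr = n!/αⁿ⁺¹, carrying out the integral gives A² · 8·π·a_0^3.
Hence A² = 1/[8·π·a_0^3].
With a_0 = 1.883: A² = 0.0059595 and A = 0.077198.

A ≈ 0.07720 Å^(-3/2)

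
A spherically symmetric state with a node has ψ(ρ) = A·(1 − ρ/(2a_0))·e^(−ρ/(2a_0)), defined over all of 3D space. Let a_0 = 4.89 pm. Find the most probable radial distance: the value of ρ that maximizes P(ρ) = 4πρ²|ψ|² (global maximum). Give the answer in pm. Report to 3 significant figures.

Set d/dρ [P(ρ) = 4πρ²|ψ|²] = 0 and solve for ρ > 0.
Solving yields ρ = a_0·(√(5) + 3).
With a_0 = 4.89, the most probable radial distance is 25.60 pm.

ρ ≈ 25.6 pm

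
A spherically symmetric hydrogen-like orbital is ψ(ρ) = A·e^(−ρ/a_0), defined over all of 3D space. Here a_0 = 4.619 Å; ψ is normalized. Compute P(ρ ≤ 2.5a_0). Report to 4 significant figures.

With dV = 4πρ²dρ, the probability is ∫|ψ|² dV over ρ ≤ 2.5a_0.
Normalization gives A² = 1/(π·a_0^3).
In terms of u = ρ/a_0 (A², 4π and the length scale all cancel between numerator and denominator), P = [∫_{0}^{2.5} u^2·e^(-2·u) du] / [∫_{0}^{∞} u^2·e^(-2·u) du].
With ∫ u^2·e^(-2·u) du = -(2·u^2 + 2·u + 1)·e^(-2·u)/4 + C, the region integral is 1/4 - 37·e^(-5)/8 and the full one is 1/4.
Taking the ratio yields P = 0.87535.

P ≈ 0.8753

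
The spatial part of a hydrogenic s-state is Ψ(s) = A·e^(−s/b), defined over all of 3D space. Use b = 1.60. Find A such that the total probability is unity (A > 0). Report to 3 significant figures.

A ≈ 0.279

Require ∫ |Ψ|² 4πs² ds = 1 over the whole domain.
The angular integral contributes 4π, leaving ∫₀^∞ s²|Ψ|² ds.
Using ∫₀^∞ sⁿ e^(−αs) ds = n!/αⁿ⁺¹, the integral (without the A² prefactor) comes out to π·b^3.
With b = 1.60: A² = 0.07771 and A = 0.2788.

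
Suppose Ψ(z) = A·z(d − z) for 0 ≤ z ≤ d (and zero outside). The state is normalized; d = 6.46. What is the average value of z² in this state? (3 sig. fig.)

⟨z^2⟩ ≈ 11.9

By definition ⟨z²⟩ = ∫ z^2 |Ψ(z)|² dz.
Expanding the polynomial and integrating term by term, the ratio of the moment integral to the normalization integral gives ⟨z²⟩ = 2·d^2/7.
Putting d = 6.46 gives 11.92.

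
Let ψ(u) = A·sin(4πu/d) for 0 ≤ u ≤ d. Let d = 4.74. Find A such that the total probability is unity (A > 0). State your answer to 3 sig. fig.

Require ∫ |ψ|² du = 1 over the whole domain.
With ∫₀^d sin²(nπu/d) du = d/2, carrying out the integral gives A² · d/2.
So A² = (d/2)^(−1).
With d = 4.74: A² = 0.4219 and A = 0.6496.

A ≈ 0.650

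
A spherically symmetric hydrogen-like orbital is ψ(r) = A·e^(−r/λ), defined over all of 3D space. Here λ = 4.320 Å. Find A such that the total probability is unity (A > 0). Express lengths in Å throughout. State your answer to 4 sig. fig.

A ≈ 0.06283 Å^(-3/2)

We need A² ∫|f|² 4πr² dr = 1, taking the integral from 0 to ∞.
The angular integral contributes 4π, leaving ∫₀^∞ r²|ψ|² dr.
Recall ∫₀^∞ r^m e^(−r/β) dr = m!·β^(m+1), the integral (without the A² prefactor) comes out to π·λ^3.
Plugging in λ = 4.320 yields A = 0.062835.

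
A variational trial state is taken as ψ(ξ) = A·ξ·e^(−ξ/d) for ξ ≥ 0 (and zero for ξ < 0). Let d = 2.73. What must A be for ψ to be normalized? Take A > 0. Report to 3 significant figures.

A ≈ 0.443

We need A² ∫|f|² dξ = 1, taking the integral from 0 to ∞.
With ∫₀^∞ ξ^2 e^(−αξ) dξ = 2!/α^3, the integral (without the A² prefactor) comes out to d^3/4.
So A² = (d^3/4)^(−1).
With d = 2.73: A² = 0.1966 and A = 0.4434.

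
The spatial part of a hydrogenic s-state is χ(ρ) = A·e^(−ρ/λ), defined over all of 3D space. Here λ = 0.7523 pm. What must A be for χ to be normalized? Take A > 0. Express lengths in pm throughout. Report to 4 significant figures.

We need A² ∫|f|² 4πρ² dρ = 1, taking the integral from 0 to ∞.
Using ∫₀^∞ ρⁿ e^(−αρ) dρ = n!/αⁿ⁺¹, carrying out the integral gives A² · π·λ^3.
Hence A² = 1/[π·λ^3].
Substituting λ = 0.7523 gives A² = 0.74761, so A = 0.86465.

A ≈ 0.8646 pm^(-3/2)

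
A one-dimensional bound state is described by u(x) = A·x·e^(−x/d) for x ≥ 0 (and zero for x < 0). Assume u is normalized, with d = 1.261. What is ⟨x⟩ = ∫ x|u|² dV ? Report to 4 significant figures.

By definition ⟨x⟩ = ∫ x |u(x)|² dx.
Evaluating both integrals, ⟨x⟩ = 3·d/2.
Putting d = 1.261 gives 1.8915.

⟨x⟩ ≈ 1.892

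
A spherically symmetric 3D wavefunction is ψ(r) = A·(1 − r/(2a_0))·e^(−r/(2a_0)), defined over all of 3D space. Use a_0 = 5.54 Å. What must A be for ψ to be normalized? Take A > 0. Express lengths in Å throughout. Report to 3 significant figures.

A ≈ 0.0153 Å^(-3/2)

We need A² ∫|f|² 4πr² dr = 1, taking the integral from 0 to ∞.
With ∫₀^∞ r^4 e^(−αr) dr = 4!/α^5, ∫|ψ|² 4πr² dr = A²·(8·π·a_0^3).
Hence A² = 1/[8·π·a_0^3].
With a_0 = 5.54: A² = 0.0002340 and A = 0.01530.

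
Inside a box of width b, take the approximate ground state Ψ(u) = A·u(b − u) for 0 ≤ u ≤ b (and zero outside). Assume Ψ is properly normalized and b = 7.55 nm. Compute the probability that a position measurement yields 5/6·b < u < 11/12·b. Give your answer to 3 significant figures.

P ≈ 0.0304

The probability is P = ∫ |Ψ|² du over [5/6·b, 11/12·b].
Since A² = 1/(b^5/30), this is the region integral divided by the full normalization integral.
Substituting t = u/b, A² and the length scale cancel in the ratio: P = ∫_{5/6}^{11/12} t^2·(1 - t)^2 dt / ∫_{0}^{1} t^2·(1 - t)^2 dt.
Using ∫ t^2·(1 - t)^2 dt = t^3·(6·t^2 - 15·t + 10)/30, the numerator is ≈ 0.0010135 and the denominator is 1/30.
Evaluating gives P = 0.03041.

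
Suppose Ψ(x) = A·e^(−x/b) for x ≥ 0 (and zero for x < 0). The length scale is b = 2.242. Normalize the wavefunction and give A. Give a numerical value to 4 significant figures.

A ≈ 0.9445

Require ∫ |Ψ|² dx = 1 over the whole domain.
The integral (without the A² prefactor) comes out to b/2.
Substituting b = 2.242 gives A² = 0.89206, so A = 0.94449.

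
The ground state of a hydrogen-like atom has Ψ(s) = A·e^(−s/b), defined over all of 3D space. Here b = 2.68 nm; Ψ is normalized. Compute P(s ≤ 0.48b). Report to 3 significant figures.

P ≈ 0.0731

P = ∫ |Ψ|² 4πs² ds over s ≤ 0.48b.
The full normalization integral is A²·[π·b^3] = 1, fixing A².
In terms of u = s/b (A², 4π and the length scale all cancel between numerator and denominator), P = [∫_{0}^{0.48} u^2·e^(-2·u) du] / [∫_{0}^{∞} u^2·e^(-2·u) du].
An antiderivative of u^2·e^(-2·u) is -(2·u^2 + 2·u + 1)·e^(-2·u)/4; evaluating from 0 to 0.48 gives 1/4 - 1513·e^(-24/25)/2500, while the full integral is 1/4.
This evaluates to P = 0.07309.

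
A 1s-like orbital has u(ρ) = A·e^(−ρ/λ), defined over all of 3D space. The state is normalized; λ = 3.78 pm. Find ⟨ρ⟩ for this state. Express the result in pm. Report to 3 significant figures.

⟨ρ⟩ ≈ 5.67 pm

⟨ρ⟩ = ∫ ρ |u|² 4πρ² dρ over the full domain.
Recall ∫₀^∞ ρ^m e^(−ρ/β) dρ = m!·β^(m+1), evaluating both integrals, ⟨ρ⟩ = 3·λ/2.
With λ = 3.78, ⟨ρ⟩ = 5.670.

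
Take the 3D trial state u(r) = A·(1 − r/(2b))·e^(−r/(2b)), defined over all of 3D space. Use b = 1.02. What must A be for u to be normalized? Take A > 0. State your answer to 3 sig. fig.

A ≈ 0.194

Normalization requires ∫|u|² 4πr² dr = 1, integrated from 0 to ∞.
With ∫₀^∞ r^4 e^(−αr) dr = 4!/α^5, ∫|u|² 4πr² dr = A²·(8·π·b^3).
Plugging in b = 1.02 yields A = 0.1936.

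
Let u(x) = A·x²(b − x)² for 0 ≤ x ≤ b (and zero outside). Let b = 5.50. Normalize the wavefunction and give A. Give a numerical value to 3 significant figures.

We need A² ∫|f|² dx = 1, taking the integral from 0 to b.
Expanding the polynomial and integrating term by term, ∫|u|² dx = A²·(b^9/630).
Setting this equal to 1 gives A² = 1/(b^9/630).
With b = 5.50: A² = 0.0001368 and A = 0.01170.

A ≈ 0.0117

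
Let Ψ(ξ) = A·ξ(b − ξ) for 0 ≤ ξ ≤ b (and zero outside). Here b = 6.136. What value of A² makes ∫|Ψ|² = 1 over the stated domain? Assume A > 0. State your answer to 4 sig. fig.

A^2 ≈ 0.003449

Require ∫ |Ψ|² dξ = 1 over the whole domain.
Expanding the polynomial and integrating term by term, ∫|Ψ|² dξ = A²·(b^5/30).
Hence A² = 1/[b^5/30].
Plugging in b = 6.136 yields A = 0.058728.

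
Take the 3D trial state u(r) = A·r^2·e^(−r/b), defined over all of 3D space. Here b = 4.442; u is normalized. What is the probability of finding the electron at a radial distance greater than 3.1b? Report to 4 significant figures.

P ≈ 0.5742

With dV = 4πr²dr, the probability is ∫|u|² dV over r > 3.1b.
A² is fixed by ∫₀^∞ 4πr²|u|² dr = 1, i.e. A² = (45·π·b^7/2)^(−1).
Let t = r/b; then A², 4π and the length scale all cancel, so P = ∫_{3.1}^{∞} t^6·e^(-2·t) dt ÷ ∫_{0}^{∞} t^6·e^(-2·t) dt.
With ∫ t^6·e^(-2·t) dt = -(4·t^6 + 12·t^5 + 30·t^4 + 60·t^3 + 90·t^2 + 90·t + 45)·e^(-2·t)/8 + C, the region integral is ≈ 3.22995 and the full one is 45/8.
The region integral divided by the full integral gives P = 0.57421.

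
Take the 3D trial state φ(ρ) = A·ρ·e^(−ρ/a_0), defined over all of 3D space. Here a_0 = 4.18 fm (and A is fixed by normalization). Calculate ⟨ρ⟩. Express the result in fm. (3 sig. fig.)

⟨ρ⟩ ≈ 10.5 fm

⟨ρ⟩ = ∫ ρ |φ|² 4πρ² dρ over the full domain.
Recall ∫₀^∞ ρ^m e^(−ρ/β) dρ = m!·β^(m+1), evaluating both integrals, ⟨ρ⟩ = 5·a_0/2.
Putting a_0 = 4.18 gives 10.45.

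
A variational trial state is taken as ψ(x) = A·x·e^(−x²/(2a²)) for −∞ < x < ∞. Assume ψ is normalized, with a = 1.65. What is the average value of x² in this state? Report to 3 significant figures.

By definition ⟨x²⟩ = ∫ x^2 |ψ(x)|² dx.
Differentiating ∫e^(−αx²) dx = √(π/α) under α to get the higher moments, since the A² factors cancel between numerator and denominator, ⟨x²⟩ = 3·a^2/2.
Putting a = 1.65 gives 4.084.

⟨x^2⟩ ≈ 4.08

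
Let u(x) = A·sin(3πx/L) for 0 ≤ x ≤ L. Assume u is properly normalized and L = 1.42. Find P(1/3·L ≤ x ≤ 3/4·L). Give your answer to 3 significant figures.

P ≈ 0.364

P = ∫_{1/3·L}^{3/4·L} |u(x)|² dx.
Since A² = 1/(L/2), this is the region integral divided by the full normalization integral.
Let t = x/L; then A² and the length scale cancel, so P = ∫_{1/3}^{3/4} sin(3·π·t)^2 dt ÷ ∫_{0}^{1} sin(3·π·t)^2 dt.
With ∫ sin(3·π·t)^2 dt = t/2 - sin(6·π·t)/(12·π) + C, the region integral is 5/24 - 1/(12·π) and the full one is 1/2.
The result is P = (-2 + 5·π)/(12·π).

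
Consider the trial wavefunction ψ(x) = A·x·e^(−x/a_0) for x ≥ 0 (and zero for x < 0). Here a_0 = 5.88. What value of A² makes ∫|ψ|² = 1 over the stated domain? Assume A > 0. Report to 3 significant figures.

A^2 ≈ 0.0197

The normalization condition is ∫|ψ|² dx = 1 from 0 to ∞.
With ∫₀^∞ x^2 e^(−αx) dx = 2!/α^3, with ψ = A·x·e^(−x/a_0), the integral evaluates to A²·[a_0^3/4].
Setting this equal to 1 gives A² = 1/(a_0^3/4).
Plugging in a_0 = 5.88 yields A = 0.1403.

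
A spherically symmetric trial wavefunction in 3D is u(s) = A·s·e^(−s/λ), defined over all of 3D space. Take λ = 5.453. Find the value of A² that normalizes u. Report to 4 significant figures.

A^2 ≈ 0.00002201

We need A² ∫|f|² 4πs² ds = 1, taking the integral from 0 to ∞.
The integral (without the A² prefactor) comes out to 3·π·λ^5.
Setting this equal to 1 gives A² = 1/(3·π·λ^5).
With λ = 5.453: A² = 0.000022007 and A = 0.0046911.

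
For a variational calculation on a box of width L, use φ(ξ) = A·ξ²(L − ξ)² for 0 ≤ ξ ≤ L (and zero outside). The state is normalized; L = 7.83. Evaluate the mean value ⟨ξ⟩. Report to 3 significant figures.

⟨ξ⟩ ≈ 3.92

By definition ⟨ξ⟩ = ∫ ξ |φ(ξ)|² dξ.
Evaluating both integrals, ⟨ξ⟩ = L/2.
With L = 7.83, ⟨ξ⟩ = 3.915.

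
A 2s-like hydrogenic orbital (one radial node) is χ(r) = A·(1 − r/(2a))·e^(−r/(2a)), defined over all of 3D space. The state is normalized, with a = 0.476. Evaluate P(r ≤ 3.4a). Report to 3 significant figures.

Integrate the radial probability density 4πr²|χ|² over r ≤ 3.4a.
Normalization gives A² = 1/(8·π·a^3).
Substituting u = r/a, A², 4π and the length scale all cancel in the ratio: P = ∫_{0}^{3.4} u^2·(1 - u/2)^2·e^(-u) du / ∫_{0}^{∞} u^2·(1 - u/2)^2·e^(-u) du.
With ∫ u^2·(1 - u/2)^2·e^(-u) du = -(u^4/4 + u^2 + 2·u + 2)·e^(-u) + C, the region integral is ≈ 0.20557 and the full one is 2.
The region integral divided by the full integral gives P = 0.1028.

P ≈ 0.103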